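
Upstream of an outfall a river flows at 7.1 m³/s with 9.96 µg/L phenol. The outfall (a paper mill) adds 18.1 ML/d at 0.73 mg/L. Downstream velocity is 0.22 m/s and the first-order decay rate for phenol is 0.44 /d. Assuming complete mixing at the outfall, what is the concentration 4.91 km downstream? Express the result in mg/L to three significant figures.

0.0273 mg/L

18.1 ML/d = 0.2095 m³/s.
9.96 µg/L = 0.00996 mg/L.
After complete mixing, C₀ = (0.2095·0.73 + 7.1·0.00996) / 7.309 = 0.0306 mg/L.
Travel time t = 4910 m / 0.22 m/s = 2.232e+04 s = 0.2583 d.
C = 0.0306·exp(−0.44·0.2583) = 0.0306·0.8926 = 0.02731 mg/L.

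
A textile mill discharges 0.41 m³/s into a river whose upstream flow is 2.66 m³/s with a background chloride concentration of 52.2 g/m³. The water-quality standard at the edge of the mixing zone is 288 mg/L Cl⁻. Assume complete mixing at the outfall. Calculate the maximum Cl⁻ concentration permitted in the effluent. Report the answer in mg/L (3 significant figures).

Mass balance: 288·3.07 = 0.41·Cₑ + 2.66·52.2.
Cₑ = (884.2 − 138.9) / 0.41 = 1818 mg/L.

1820 mg/L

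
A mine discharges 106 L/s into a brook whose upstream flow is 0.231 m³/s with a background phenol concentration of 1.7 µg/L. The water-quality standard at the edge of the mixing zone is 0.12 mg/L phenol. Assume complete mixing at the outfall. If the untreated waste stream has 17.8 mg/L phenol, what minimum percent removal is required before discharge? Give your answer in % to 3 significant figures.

97.9 %

106 L/s = 0.106 m³/s.
1.7 µg/L = 0.0017 mg/L.
Mass balance: 0.12·0.337 = 0.106·Cₑ + 0.231·0.0017.
Cₑ = (0.04044 − 0.0003927) / 0.106 = 0.3778 mg/L.
Required removal = 1 − 0.3778/17.8 = 97.88 %.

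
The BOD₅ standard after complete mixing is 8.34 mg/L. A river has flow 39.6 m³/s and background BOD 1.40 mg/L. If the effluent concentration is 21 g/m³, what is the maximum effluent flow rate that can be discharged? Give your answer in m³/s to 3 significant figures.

Mass balance at complete mixing: C_std·(Q_w + Q_r) = Q_w·C_e + Q_r·C_b.
Rearranging, Q_w = Q_r·(C_std − C_b)/(C_e − C_std) = 39.6·(8.34 − 1.4) / (21 − 8.34) = 21.71 m³/s.

21.7 m³/s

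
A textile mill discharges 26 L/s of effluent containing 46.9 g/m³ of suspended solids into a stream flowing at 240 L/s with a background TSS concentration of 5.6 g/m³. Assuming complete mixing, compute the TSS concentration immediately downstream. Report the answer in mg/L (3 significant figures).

26 L/s = 0.026 m³/s.
240 L/s = 0.24 m³/s.
Flow-weighted mixing gives C = (0.026·46.9 + 0.24·5.6) / (0.026 + 0.24) = 2.563/0.266 = 9.637 mg/L.

9.64 mg/L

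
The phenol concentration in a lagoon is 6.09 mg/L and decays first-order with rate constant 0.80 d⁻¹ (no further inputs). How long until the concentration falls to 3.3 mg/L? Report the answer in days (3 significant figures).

t = ln(C₀/C)/k = ln(6.09/3.3)/0.80 = 0.6127/0.80 = 0.7659 d.

0.766 d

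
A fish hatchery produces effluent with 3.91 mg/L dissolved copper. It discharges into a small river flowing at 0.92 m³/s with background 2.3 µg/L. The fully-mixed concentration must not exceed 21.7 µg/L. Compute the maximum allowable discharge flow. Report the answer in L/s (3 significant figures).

4.59 L/s

2.3 µg/L = 0.0023 mg/L.
21.7 µg/L = 0.0217 mg/L.
Mass balance at complete mixing: C_std·(Q_w + Q_r) = Q_w·C_e + Q_r·C_b.
Rearranging, Q_w = Q_r·(C_std − C_b)/(C_e − C_std) = 0.92·(0.0217 − 0.0023) / (3.91 − 0.0217) = 0.00459 m³/s.
= 4.59 L/s.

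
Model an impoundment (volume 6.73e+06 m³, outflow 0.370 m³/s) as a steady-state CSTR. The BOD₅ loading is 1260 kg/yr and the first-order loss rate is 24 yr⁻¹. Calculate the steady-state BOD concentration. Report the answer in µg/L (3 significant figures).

Outflow Q = 0.370 m³/s × 3.156e+07 s/yr = 1.168e+07 m³/yr.
Steady-state CSTR mass balance: W = Q·C + k·V·C, so C = W/(Q + kV).
Q + kV = 1.168e+07 + 24·6.73e+06 = 1.732e+08 m³/yr.
C = 1260/1.732e+08 = 7.275e-06 kg/m³ = 0.007275 mg/L = 7.275 µg/L.

7.27 µg/L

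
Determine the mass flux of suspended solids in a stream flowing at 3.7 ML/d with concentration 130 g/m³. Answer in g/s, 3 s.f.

3.7 ML/d = 0.04282 m³/s.
Mass flux = Q·C = 0.04282 m³/s × 130 g/m³ = 5.567 g/s.

5.57 g/s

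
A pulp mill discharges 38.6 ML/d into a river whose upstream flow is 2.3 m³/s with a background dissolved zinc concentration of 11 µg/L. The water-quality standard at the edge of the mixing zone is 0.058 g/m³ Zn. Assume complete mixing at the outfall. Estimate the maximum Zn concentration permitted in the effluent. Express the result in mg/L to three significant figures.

0.300 mg/L

38.6 ML/d = 0.4468 m³/s.
11 µg/L = 0.011 mg/L.
Mass balance: 0.058·2.747 = 0.4468·Cₑ + 2.3·0.011.
Cₑ = (0.1593 − 0.0253) / 0.4468 = 0.3 mg/L.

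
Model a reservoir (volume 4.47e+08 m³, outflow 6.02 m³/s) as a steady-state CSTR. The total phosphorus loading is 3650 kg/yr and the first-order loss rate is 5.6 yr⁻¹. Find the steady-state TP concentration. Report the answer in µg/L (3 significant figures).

Outflow Q = 6.02 m³/s × 3.156e+07 s/yr = 1.9e+08 m³/yr.
Steady-state CSTR mass balance: W = Q·C + k·V·C, so C = W/(Q + kV).
Q + kV = 1.9e+08 + 5.6·4.47e+08 = 2.693e+09 m³/yr.
C = 3650/2.693e+09 = 1.355e-06 kg/m³ = 0.001355 mg/L = 1.355 µg/L.

1.36 µg/L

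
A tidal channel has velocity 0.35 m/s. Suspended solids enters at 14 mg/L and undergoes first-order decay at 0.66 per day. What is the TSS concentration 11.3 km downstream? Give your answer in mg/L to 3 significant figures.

10.9 mg/L

Travel time t = 11.3 km / 0.35 m/s = 1.13e+04/0.35 = 3.229e+04 s = 0.3737 d.
First-order decay: C = 14·exp(−0.66·0.3737) = 14·0.7814 = 10.94 mg/L.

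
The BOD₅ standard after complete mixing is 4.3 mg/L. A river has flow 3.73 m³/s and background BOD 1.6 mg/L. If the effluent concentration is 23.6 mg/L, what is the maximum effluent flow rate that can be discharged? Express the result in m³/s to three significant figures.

Mass balance at complete mixing: C_std·(Q_w + Q_r) = Q_w·C_e + Q_r·C_b.
Rearranging, Q_w = Q_r·(C_std − C_b)/(C_e − C_std) = 3.73·(4.3 − 1.6) / (23.6 − 4.3) = 0.5218 m³/s.

0.522 m³/s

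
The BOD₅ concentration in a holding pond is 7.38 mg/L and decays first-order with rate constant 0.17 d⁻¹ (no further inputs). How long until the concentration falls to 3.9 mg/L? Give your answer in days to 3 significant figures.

3.75 d

t = ln(C₀/C)/k = ln(7.38/3.9)/0.17 = 0.6378/0.17 = 3.752 d.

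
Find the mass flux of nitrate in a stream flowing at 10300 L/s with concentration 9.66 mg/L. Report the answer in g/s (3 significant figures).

10300 L/s = 10.3 m³/s.
Mass flux = Q·C = 10.3 m³/s × 9.66 g/m³ = 99.5 g/s.

99.5 g/s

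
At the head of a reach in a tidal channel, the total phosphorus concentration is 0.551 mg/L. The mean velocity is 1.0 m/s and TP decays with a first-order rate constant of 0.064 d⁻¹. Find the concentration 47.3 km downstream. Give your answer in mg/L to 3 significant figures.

Travel time t = 47.3 km / 1.0 m/s = 4.73e+04/1.0 = 4.73e+04 s = 0.5475 d.
First-order decay: C = 0.551·exp(−0.064·0.5475) = 0.551·0.9656 = 0.532 mg/L.

0.532 mg/L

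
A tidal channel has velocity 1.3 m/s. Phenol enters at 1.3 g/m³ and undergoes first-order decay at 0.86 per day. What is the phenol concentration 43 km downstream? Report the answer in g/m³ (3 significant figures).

0.935 g/m³

Travel time t = 43 km / 1.3 m/s = 4.3e+04/1.3 = 3.308e+04 s = 0.3828 d.
First-order decay: C = 1.3·exp(−0.86·0.3828) = 1.3·0.7195 = 0.9353 g/m³.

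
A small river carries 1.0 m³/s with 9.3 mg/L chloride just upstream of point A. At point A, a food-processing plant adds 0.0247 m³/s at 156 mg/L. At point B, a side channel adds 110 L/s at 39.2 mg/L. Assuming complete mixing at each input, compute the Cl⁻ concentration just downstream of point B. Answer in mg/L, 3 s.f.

After input A: C = (1·9.3 + 0.0247·156) / 1.025 = 12.84 mg/L.
110 L/s = 0.11 m³/s.
After input B: C = (1.025·12.84 + 0.11·39.2) / 1.135 = 15.39 mg/L.

15.4 mg/L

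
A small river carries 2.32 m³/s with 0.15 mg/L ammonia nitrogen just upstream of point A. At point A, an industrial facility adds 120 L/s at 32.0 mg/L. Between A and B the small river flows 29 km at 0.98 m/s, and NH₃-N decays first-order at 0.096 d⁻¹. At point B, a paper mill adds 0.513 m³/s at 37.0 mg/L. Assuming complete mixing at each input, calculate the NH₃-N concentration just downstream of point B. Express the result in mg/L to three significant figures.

120 L/s = 0.12 m³/s.
After input A: C = (2.32·0.15 + 0.12·32) / 2.44 = 1.716 mg/L.
Over the 29 km reach to input B (t = 2.959e+04 s = 0.3425 d), decay gives C = 1.716·exp(−0.096·0.3425) = 1.661 mg/L.
After input B: C = (2.44·1.661 + 0.513·37) / 2.953 = 7.8 mg/L.

7.80 mg/L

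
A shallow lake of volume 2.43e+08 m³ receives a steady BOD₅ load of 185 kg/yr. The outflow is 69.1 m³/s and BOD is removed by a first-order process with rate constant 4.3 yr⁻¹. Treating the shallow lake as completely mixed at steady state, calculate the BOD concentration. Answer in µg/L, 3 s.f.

0.0574 µg/L

Outflow Q = 69.1 m³/s × 3.156e+07 s/yr = 2.181e+09 m³/yr.
Steady-state CSTR mass balance: W = Q·C + k·V·C, so C = W/(Q + kV).
Q + kV = 2.181e+09 + 4.3·2.43e+08 = 3.226e+09 m³/yr.
C = 185/3.226e+09 = 5.735e-08 kg/m³ = 5.735e-05 mg/L = 0.05735 µg/L.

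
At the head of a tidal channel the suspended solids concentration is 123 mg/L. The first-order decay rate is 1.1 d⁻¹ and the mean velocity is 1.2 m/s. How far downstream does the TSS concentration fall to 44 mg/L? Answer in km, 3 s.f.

96.9 km

From C = C₀·e^(−kt), t = ln(C₀/C)/k = ln(123/44)/1.1 = 1.028/1.1 = 0.9345 d.
Distance = v·t = 1.2 m/s × 8.074e+04 s = 9.689e+04 m = 96.89 km.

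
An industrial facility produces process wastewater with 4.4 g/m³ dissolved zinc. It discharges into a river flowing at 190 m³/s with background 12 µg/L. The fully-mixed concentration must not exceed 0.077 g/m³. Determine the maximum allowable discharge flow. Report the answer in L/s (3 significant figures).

12 µg/L = 0.012 mg/L.
Mass balance at complete mixing: C_std·(Q_w + Q_r) = Q_w·C_e + Q_r·C_b.
Rearranging, Q_w = Q_r·(C_std − C_b)/(C_e − C_std) = 190·(0.077 − 0.012) / (4.4 − 0.077) = 2.857 m³/s.
= 2857 L/s.

2860 L/s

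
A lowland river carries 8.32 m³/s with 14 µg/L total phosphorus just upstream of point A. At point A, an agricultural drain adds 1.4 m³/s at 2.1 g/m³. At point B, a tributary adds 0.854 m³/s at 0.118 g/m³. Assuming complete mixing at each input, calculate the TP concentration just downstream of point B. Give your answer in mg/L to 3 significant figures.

14 µg/L = 0.014 mg/L.
After input A: C = (8.32·0.014 + 1.4·2.1) / 9.72 = 0.3145 mg/L.
After input B: C = (9.72·0.3145 + 0.854·0.118) / 10.57 = 0.2986 mg/L.

0.299 mg/L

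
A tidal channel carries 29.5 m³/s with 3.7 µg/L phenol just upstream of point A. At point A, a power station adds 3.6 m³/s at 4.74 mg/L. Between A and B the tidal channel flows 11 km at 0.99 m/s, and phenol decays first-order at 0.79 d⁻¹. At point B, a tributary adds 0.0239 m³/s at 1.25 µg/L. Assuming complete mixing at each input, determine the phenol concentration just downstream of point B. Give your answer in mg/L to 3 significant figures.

3.7 µg/L = 0.0037 mg/L.
After input A: C = (29.5·0.0037 + 3.6·4.74) / 33.1 = 0.5188 mg/L.
Over the 11 km reach to input B (t = 1.111e+04 s = 0.1286 d), decay gives C = 0.5188·exp(−0.79·0.1286) = 0.4687 mg/L.
1.25 µg/L = 0.00125 mg/L.
After input B: C = (33.1·0.4687 + 0.0239·0.00125) / 33.12 = 0.4684 mg/L.

0.468 mg/L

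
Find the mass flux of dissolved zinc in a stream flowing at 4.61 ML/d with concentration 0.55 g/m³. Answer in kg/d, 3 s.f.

2.54 kg/d

4.61 ML/d = 0.05336 m³/s.
Mass flux = Q·C = 0.05336 m³/s × 0.55 g/m³ = 0.02935 g/s.
= 0.02935 g/s × 86.4 = 2.536 kg/d.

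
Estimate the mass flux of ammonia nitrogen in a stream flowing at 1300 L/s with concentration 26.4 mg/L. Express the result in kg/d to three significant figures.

2970 kg/d

1300 L/s = 1.3 m³/s.
Mass flux = Q·C = 1.3 m³/s × 26.4 g/m³ = 34.32 g/s.
= 34.32 g/s × 86.4 = 2965 kg/d.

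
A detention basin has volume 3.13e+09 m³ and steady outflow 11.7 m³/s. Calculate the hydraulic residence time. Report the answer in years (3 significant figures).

Q = 11.7 m³/s × 3.156e+07 s/yr = 3.692e+08 m³/yr.
Hydraulic residence time τ = V/Q = 3.13e+09/3.692e+08 = 8.477 yr.

8.48 yr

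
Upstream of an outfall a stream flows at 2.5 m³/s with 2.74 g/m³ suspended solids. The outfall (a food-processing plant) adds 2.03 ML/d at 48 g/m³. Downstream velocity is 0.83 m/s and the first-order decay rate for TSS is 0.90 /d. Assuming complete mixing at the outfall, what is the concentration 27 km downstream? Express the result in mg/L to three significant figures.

2.03 ML/d = 0.0235 m³/s.
After complete mixing, C₀ = (0.0235·48 + 2.5·2.74) / 2.523 = 3.161 mg/L.
Travel time t = 2.7e+04 m / 0.83 m/s = 3.253e+04 s = 0.3765 d.
C = 3.161·exp(−0.90·0.3765) = 3.161·0.7126 = 2.253 mg/L.

2.25 mg/L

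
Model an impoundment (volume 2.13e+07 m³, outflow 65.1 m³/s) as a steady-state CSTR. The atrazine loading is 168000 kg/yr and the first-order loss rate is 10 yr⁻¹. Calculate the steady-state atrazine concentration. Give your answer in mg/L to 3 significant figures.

0.0741 mg/L

Outflow Q = 65.1 m³/s × 3.156e+07 s/yr = 2.054e+09 m³/yr.
Steady-state CSTR mass balance: W = Q·C + k·V·C, so C = W/(Q + kV).
Q + kV = 2.054e+09 + 10·2.13e+07 = 2.267e+09 m³/yr.
C = 168000/2.267e+09 = 7.409e-05 kg/m³ = 0.07409 mg/L.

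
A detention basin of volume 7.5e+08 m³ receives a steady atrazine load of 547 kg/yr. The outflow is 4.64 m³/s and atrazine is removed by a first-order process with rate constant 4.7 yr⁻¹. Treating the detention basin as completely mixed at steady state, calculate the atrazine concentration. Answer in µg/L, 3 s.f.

0.149 µg/L

Outflow Q = 4.64 m³/s × 3.156e+07 s/yr = 1.464e+08 m³/yr.
Steady-state CSTR mass balance: W = Q·C + k·V·C, so C = W/(Q + kV).
Q + kV = 1.464e+08 + 4.7·7.5e+08 = 3.671e+09 m³/yr.
C = 547/3.671e+09 = 1.49e-07 kg/m³ = 0.000149 mg/L = 0.149 µg/L.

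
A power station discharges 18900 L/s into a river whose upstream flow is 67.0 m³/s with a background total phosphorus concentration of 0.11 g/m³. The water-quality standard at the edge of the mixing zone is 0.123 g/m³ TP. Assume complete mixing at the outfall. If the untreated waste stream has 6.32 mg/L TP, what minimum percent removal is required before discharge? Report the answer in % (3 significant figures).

97.3 %

18900 L/s = 18.9 m³/s.
Mass balance: 0.123·85.9 = 18.9·Cₑ + 67·0.11.
Cₑ = (10.57 − 7.37) / 18.9 = 0.1691 mg/L.
Required removal = 1 − 0.1691/6.32 = 97.32 %.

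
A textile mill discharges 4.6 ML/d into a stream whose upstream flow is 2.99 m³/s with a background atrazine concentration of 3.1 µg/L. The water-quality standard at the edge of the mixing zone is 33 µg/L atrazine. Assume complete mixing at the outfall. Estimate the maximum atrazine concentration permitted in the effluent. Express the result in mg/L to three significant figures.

1.71 mg/L

4.6 ML/d = 0.05324 m³/s.
3.1 µg/L = 0.0031 mg/L.
33 µg/L = 0.033 mg/L.
Mass balance: 0.033·3.043 = 0.05324·Cₑ + 2.99·0.0031.
Cₑ = (0.1004 − 0.009269) / 0.05324 = 1.712 mg/L.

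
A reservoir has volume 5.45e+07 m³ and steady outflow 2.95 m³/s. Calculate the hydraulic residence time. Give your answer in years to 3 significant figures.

Q = 2.95 m³/s × 3.156e+07 s/yr = 9.309e+07 m³/yr.
Hydraulic residence time τ = V/Q = 5.45e+07/9.309e+07 = 0.5854 yr.

0.585 yr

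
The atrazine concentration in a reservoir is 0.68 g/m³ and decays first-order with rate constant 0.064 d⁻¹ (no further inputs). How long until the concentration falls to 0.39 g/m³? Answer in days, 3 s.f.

t = ln(C₀/C)/k = ln(0.68/0.39)/0.064 = 0.5559/0.064 = 8.687 d.

8.69 d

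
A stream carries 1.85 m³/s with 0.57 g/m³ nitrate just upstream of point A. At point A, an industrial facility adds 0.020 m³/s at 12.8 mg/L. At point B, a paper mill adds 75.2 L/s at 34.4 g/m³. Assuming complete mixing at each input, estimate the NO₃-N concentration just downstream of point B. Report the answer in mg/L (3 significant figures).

After input A: C = (1.85·0.57 + 0.02·12.8) / 1.87 = 0.7008 mg/L.
75.2 L/s = 0.0752 m³/s.
After input B: C = (1.87·0.7008 + 0.0752·34.4) / 1.945 = 2.004 mg/L.

2.00 mg/L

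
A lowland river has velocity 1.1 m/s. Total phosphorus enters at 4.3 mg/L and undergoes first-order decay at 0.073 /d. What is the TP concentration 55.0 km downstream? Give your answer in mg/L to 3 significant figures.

4.12 mg/L

Travel time t = 55.0 km / 1.1 m/s = 5.5e+04/1.1 = 5e+04 s = 0.5787 d.
First-order decay: C = 4.3·exp(−0.073·0.5787) = 4.3·0.9586 = 4.122 mg/L.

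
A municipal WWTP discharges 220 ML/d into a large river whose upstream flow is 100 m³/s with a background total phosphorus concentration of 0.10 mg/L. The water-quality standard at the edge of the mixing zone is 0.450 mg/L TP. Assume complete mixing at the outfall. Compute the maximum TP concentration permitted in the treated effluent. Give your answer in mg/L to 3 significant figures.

220 ML/d = 2.546 m³/s.
Mass balance: 0.45·102.5 = 2.546·Cₑ + 100·0.1.
Cₑ = (46.15 − 10) / 2.546 = 14.2 mg/L.

14.2 mg/L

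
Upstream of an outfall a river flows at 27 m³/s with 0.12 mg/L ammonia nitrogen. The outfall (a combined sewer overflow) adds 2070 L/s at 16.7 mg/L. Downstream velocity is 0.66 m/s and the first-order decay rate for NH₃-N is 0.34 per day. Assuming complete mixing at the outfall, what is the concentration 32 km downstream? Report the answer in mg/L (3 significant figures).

2070 L/s = 2.07 m³/s.
After complete mixing, C₀ = (2.07·16.7 + 27·0.12) / 29.07 = 1.301 mg/L.
Travel time t = 3.2e+04 m / 0.66 m/s = 4.848e+04 s = 0.5612 d.
C = 1.301·exp(−0.34·0.5612) = 1.301·0.8263 = 1.075 mg/L.

1.07 mg/L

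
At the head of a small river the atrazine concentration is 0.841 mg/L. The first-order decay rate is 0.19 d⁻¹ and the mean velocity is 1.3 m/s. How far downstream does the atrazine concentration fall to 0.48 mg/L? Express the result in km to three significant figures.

From C = C₀·e^(−kt), t = ln(C₀/C)/k = ln(0.841/0.48)/0.19 = 0.5608/0.19 = 2.952 d.
Distance = v·t = 1.3 m/s × 2.55e+05 s = 3.315e+05 m = 331.5 km.

332 km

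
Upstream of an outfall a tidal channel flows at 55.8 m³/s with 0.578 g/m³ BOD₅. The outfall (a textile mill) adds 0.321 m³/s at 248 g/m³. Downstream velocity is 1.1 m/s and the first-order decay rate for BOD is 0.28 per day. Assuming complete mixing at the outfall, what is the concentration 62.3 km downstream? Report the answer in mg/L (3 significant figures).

After complete mixing, C₀ = (0.321·248 + 55.8·0.578) / 56.12 = 1.993 mg/L.
Travel time t = 6.23e+04 m / 1.1 m/s = 5.664e+04 s = 0.6555 d.
C = 1.993·exp(−0.28·0.6555) = 1.993·0.8323 = 1.659 mg/L.

1.66 mg/L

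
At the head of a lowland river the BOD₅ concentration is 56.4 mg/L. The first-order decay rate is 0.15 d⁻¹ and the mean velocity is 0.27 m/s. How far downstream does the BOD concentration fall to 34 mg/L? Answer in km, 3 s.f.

From C = C₀·e^(−kt), t = ln(C₀/C)/k = ln(56.4/34)/0.15 = 0.5061/0.15 = 3.374 d.
Distance = v·t = 0.27 m/s × 2.915e+05 s = 7.871e+04 m = 78.71 km.

78.7 km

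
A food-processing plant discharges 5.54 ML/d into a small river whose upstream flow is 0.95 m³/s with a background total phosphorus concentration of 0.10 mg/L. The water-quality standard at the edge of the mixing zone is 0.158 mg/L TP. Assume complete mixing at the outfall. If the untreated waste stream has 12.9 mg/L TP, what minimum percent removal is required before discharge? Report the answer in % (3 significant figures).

92.1 %

5.54 ML/d = 0.06412 m³/s.
Mass balance: 0.158·1.014 = 0.06412·Cₑ + 0.95·0.1.
Cₑ = (0.1602 − 0.095) / 0.06412 = 1.017 mg/L.
Required removal = 1 − 1.017/12.9 = 92.11 %.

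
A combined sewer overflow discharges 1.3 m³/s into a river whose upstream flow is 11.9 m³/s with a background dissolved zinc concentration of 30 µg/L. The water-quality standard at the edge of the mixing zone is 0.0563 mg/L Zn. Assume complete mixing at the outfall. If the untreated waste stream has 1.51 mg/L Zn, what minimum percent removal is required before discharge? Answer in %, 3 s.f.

80.3 %

30 µg/L = 0.03 mg/L.
Mass balance: 0.0563·13.2 = 1.3·Cₑ + 11.9·0.03.
Cₑ = (0.7432 − 0.357) / 1.3 = 0.297 mg/L.
Required removal = 1 − 0.297/1.51 = 80.33 %.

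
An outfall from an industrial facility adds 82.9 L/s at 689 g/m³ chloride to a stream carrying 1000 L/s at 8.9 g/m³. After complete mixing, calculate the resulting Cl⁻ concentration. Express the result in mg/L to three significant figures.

61.0 mg/L

82.9 L/s = 0.0829 m³/s.
1000 L/s = 1 m³/s.
Conservation of mass across the mixing zone: C = (0.0829·689 + 1·8.9) / (0.0829 + 1) = 66.02/1.083 = 60.96 mg/L.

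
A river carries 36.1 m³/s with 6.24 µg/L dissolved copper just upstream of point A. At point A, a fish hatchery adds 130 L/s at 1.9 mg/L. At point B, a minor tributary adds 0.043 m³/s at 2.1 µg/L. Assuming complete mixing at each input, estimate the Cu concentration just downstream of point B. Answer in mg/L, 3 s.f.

0.0130 mg/L

6.24 µg/L = 0.00624 mg/L.
130 L/s = 0.13 m³/s.
After input A: C = (36.1·0.00624 + 0.13·1.9) / 36.23 = 0.01304 mg/L.
2.1 µg/L = 0.0021 mg/L.
After input B: C = (36.23·0.01304 + 0.043·0.0021) / 36.27 = 0.01302 mg/L.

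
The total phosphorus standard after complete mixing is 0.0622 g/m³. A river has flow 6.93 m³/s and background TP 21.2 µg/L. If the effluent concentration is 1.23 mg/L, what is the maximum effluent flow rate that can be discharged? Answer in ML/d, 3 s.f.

21.2 µg/L = 0.0212 mg/L.
Mass balance at complete mixing: C_std·(Q_w + Q_r) = Q_w·C_e + Q_r·C_b.
Rearranging, Q_w = Q_r·(C_std − C_b)/(C_e − C_std) = 6.93·(0.0622 − 0.0212) / (1.23 − 0.0622) = 0.2433 m³/s.
= 21.02 ML/d.

21.0 ML/d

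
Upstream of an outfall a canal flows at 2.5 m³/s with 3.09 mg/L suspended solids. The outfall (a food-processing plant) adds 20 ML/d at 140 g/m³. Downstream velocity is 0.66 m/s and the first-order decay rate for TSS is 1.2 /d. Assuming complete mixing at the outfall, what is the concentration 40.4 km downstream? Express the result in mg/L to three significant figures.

20 ML/d = 0.2315 m³/s.
After complete mixing, C₀ = (0.2315·140 + 2.5·3.09) / 2.731 = 14.69 mg/L.
Travel time t = 4.04e+04 m / 0.66 m/s = 6.121e+04 s = 0.7085 d.
C = 14.69·exp(−1.2·0.7085) = 14.69·0.4273 = 6.279 mg/L.

6.28 mg/L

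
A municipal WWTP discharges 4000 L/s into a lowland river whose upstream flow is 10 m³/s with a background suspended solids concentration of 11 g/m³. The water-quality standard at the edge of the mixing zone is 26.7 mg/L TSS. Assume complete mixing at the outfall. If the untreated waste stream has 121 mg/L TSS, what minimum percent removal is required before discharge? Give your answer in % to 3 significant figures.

45.5 %

4000 L/s = 4 m³/s.
Mass balance: 26.7·14 = 4·Cₑ + 10·11.
Cₑ = (373.8 − 110) / 4 = 65.95 mg/L.
Required removal = 1 − 65.95/121 = 45.5 %.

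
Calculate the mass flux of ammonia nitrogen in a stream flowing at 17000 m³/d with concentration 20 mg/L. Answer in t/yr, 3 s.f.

124 t/yr

17000 m³/d = 0.1968 m³/s.
Mass flux = Q·C = 0.1968 m³/s × 20 g/m³ = 3.935 g/s.
= 3.935 g/s × 31.56 = 124.2 t/yr.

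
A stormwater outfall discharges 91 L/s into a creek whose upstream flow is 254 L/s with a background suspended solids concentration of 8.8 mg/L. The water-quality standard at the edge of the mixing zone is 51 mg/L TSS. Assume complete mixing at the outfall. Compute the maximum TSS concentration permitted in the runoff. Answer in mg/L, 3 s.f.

91 L/s = 0.091 m³/s.
254 L/s = 0.254 m³/s.
Mass balance: 51·0.345 = 0.091·Cₑ + 0.254·8.8.
Cₑ = (17.59 − 2.235) / 0.091 = 168.8 mg/L.

169 mg/L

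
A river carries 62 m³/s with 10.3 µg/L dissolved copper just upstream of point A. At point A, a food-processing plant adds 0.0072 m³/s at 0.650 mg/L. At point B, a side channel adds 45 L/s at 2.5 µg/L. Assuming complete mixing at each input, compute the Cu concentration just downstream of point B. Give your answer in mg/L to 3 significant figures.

10.3 µg/L = 0.0103 mg/L.
After input A: C = (62·0.0103 + 0.0072·0.65) / 62.01 = 0.01037 mg/L.
45 L/s = 0.045 m³/s.
2.5 µg/L = 0.0025 mg/L.
After input B: C = (62.01·0.01037 + 0.045·0.0025) / 62.05 = 0.01037 mg/L.

0.0104 mg/L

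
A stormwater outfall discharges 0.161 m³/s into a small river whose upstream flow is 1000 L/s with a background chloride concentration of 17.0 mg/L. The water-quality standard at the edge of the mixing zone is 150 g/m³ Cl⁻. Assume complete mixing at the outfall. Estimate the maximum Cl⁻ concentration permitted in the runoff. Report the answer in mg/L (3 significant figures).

976 mg/L

1000 L/s = 1 m³/s.
Mass balance: 150·1.161 = 0.161·Cₑ + 1·17.
Cₑ = (174.2 − 17) / 0.161 = 976.1 mg/L.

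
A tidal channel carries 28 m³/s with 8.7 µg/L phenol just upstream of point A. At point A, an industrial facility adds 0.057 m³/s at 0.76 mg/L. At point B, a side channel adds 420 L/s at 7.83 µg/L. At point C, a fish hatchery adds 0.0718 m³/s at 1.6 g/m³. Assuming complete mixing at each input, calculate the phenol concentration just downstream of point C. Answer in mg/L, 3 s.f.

8.7 µg/L = 0.0087 mg/L.
After input A: C = (28·0.0087 + 0.057·0.76) / 28.06 = 0.01023 mg/L.
420 L/s = 0.42 m³/s.
7.83 µg/L = 0.00783 mg/L.
After input B: C = (28.06·0.01023 + 0.42·0.00783) / 28.48 = 0.01019 mg/L.
After input C: C = (28.48·0.01019 + 0.0718·1.6) / 28.55 = 0.01419 mg/L.

0.0142 mg/L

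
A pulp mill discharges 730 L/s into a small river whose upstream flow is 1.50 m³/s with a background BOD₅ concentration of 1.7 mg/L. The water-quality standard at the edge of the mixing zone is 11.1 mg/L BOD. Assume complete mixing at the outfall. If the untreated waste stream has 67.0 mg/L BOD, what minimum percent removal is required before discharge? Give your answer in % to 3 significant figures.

54.6 %

730 L/s = 0.73 m³/s.
Mass balance: 11.1·2.23 = 0.73·Cₑ + 1.5·1.7.
Cₑ = (24.75 − 2.55) / 0.73 = 30.42 mg/L.
Required removal = 1 − 30.42/67.0 = 54.6 %.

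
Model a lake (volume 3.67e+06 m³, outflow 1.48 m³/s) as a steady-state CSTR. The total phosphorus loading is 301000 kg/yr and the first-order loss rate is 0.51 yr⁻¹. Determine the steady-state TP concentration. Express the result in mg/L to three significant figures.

Outflow Q = 1.48 m³/s × 3.156e+07 s/yr = 4.671e+07 m³/yr.
Steady-state CSTR mass balance: W = Q·C + k·V·C, so C = W/(Q + kV).
Q + kV = 4.671e+07 + 0.51·3.67e+06 = 4.858e+07 m³/yr.
C = 301000/4.858e+07 = 0.006196 kg/m³ = 6.196 mg/L.

6.20 mg/L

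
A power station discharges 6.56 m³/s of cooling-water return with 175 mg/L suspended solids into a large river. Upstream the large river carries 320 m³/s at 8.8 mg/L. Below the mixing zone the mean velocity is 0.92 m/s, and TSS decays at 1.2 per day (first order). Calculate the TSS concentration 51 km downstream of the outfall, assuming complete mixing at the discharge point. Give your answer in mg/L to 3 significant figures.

After complete mixing, C₀ = (6.56·175 + 320·8.8) / 326.6 = 12.14 mg/L.
Travel time t = 5.1e+04 m / 0.92 m/s = 5.543e+04 s = 0.6416 d.
C = 12.14·exp(−1.2·0.6416) = 12.14·0.463 = 5.621 mg/L.

5.62 mg/L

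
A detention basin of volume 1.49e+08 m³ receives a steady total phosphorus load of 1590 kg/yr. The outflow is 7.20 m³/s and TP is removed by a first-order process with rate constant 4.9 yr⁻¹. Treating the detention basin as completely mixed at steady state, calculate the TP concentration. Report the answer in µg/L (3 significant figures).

Outflow Q = 7.20 m³/s × 3.156e+07 s/yr = 2.272e+08 m³/yr.
Steady-state CSTR mass balance: W = Q·C + k·V·C, so C = W/(Q + kV).
Q + kV = 2.272e+08 + 4.9·1.49e+08 = 9.573e+08 m³/yr.
C = 1590/9.573e+08 = 1.661e-06 kg/m³ = 0.001661 mg/L = 1.661 µg/L.

1.66 µg/L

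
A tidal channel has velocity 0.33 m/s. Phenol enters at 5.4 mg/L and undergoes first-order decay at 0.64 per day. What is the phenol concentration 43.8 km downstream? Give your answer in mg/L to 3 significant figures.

Travel time t = 43.8 km / 0.33 m/s = 4.38e+04/0.33 = 1.327e+05 s = 1.536 d.
First-order decay: C = 5.4·exp(−0.64·1.536) = 5.4·0.3741 = 2.02 mg/L.

2.02 mg/L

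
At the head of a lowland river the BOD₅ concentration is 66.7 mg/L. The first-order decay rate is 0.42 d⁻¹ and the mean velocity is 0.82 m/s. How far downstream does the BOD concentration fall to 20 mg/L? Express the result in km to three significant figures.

203 km

From C = C₀·e^(−kt), t = ln(C₀/C)/k = ln(66.7/20)/0.42 = 1.204/0.42 = 2.868 d.
Distance = v·t = 0.82 m/s × 2.478e+05 s = 2.032e+05 m = 203.2 km.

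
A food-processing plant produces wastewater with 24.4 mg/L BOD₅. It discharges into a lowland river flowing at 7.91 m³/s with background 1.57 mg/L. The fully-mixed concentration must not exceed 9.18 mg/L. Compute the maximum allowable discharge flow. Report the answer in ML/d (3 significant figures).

342 ML/d

Mass balance at complete mixing: C_std·(Q_w + Q_r) = Q_w·C_e + Q_r·C_b.
Rearranging, Q_w = Q_r·(C_std − C_b)/(C_e − C_std) = 7.91·(9.18 − 1.57) / (24.4 − 9.18) = 3.955 m³/s.
= 341.7 ML/d.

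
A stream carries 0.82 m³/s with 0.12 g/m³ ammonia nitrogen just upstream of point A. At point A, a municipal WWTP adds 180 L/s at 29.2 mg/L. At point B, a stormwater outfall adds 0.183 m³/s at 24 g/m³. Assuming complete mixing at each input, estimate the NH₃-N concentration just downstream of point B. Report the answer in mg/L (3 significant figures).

180 L/s = 0.18 m³/s.
After input A: C = (0.82·0.12 + 0.18·29.2) / 1 = 5.354 mg/L.
After input B: C = (1·5.354 + 0.183·24) / 1.183 = 8.239 mg/L.

8.24 mg/L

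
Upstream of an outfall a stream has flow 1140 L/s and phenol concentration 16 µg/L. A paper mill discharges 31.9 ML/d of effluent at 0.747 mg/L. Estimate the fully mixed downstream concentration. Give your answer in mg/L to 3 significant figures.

31.9 ML/d = 0.3692 m³/s.
1140 L/s = 1.14 m³/s.
16 µg/L = 0.016 mg/L.
Flow-weighted mixing gives C = (0.3692·0.747 + 1.14·0.016) / (0.3692 + 1.14) = 0.294/1.509 = 0.1948 mg/L.

0.195 mg/L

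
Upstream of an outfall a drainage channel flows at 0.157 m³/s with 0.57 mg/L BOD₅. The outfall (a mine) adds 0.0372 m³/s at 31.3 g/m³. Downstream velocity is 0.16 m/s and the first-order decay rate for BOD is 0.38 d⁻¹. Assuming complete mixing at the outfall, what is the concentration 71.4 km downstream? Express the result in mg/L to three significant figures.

After complete mixing, C₀ = (0.0372·31.3 + 0.157·0.57) / 0.1942 = 6.456 mg/L.
Travel time t = 7.14e+04 m / 0.16 m/s = 4.462e+05 s = 5.165 d.
C = 6.456·exp(−0.38·5.165) = 6.456·0.1405 = 0.907 mg/L.

0.907 mg/L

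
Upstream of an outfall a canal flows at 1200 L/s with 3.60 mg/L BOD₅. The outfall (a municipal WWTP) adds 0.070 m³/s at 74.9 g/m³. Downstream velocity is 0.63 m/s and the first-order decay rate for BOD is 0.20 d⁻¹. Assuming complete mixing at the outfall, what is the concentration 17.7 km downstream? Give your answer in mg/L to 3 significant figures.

1200 L/s = 1.2 m³/s.
After complete mixing, C₀ = (0.07·74.9 + 1.2·3.6) / 1.27 = 7.53 mg/L.
Travel time t = 1.77e+04 m / 0.63 m/s = 2.81e+04 s = 0.3252 d.
C = 7.53·exp(−0.20·0.3252) = 7.53·0.937 = 7.056 mg/L.

7.06 mg/L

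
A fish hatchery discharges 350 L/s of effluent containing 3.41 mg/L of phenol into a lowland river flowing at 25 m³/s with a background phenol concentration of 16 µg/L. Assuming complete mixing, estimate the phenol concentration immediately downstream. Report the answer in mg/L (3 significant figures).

0.0629 mg/L

350 L/s = 0.35 m³/s.
16 µg/L = 0.016 mg/L.
Flow-weighted mixing gives C = (0.35·3.41 + 25·0.016) / (0.35 + 25) = 1.594/25.35 = 0.06286 mg/L.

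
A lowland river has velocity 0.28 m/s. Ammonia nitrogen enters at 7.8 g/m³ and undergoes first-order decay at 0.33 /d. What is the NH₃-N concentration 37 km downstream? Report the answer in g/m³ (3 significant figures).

Travel time t = 37 km / 0.28 m/s = 3.7e+04/0.28 = 1.321e+05 s = 1.529 d.
First-order decay: C = 7.8·exp(−0.33·1.529) = 7.8·0.6037 = 4.709 g/m³.

4.71 g/m³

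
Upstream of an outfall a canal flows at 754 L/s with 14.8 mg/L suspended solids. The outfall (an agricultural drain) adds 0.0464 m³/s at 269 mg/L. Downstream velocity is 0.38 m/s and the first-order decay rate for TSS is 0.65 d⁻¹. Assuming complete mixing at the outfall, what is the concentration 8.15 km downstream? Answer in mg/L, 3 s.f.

25.1 mg/L

754 L/s = 0.754 m³/s.
After complete mixing, C₀ = (0.0464·269 + 0.754·14.8) / 0.8004 = 29.54 mg/L.
Travel time t = 8150 m / 0.38 m/s = 2.145e+04 s = 0.2482 d.
C = 29.54·exp(−0.65·0.2482) = 29.54·0.851 = 25.14 mg/L.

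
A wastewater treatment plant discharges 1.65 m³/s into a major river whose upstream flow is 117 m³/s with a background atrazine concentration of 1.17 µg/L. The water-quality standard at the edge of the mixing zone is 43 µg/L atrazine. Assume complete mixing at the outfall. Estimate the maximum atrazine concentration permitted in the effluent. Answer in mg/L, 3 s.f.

1.17 µg/L = 0.00117 mg/L.
43 µg/L = 0.043 mg/L.
Mass balance: 0.043·118.7 = 1.65·Cₑ + 117·0.00117.
Cₑ = (5.102 − 0.1369) / 1.65 = 3.009 mg/L.

3.01 mg/L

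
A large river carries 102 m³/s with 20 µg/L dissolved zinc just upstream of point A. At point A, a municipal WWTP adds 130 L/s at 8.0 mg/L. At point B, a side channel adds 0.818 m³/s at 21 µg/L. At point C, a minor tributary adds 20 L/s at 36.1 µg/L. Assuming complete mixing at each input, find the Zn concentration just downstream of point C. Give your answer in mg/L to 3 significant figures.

0.0301 mg/L

20 µg/L = 0.02 mg/L.
130 L/s = 0.13 m³/s.
After input A: C = (102·0.02 + 0.13·8) / 102.1 = 0.03016 mg/L.
21 µg/L = 0.021 mg/L.
After input B: C = (102.1·0.03016 + 0.818·0.021) / 102.9 = 0.03008 mg/L.
20 L/s = 0.02 m³/s.
36.1 µg/L = 0.0361 mg/L.
After input C: C = (102.9·0.03008 + 0.02·0.0361) / 103 = 0.03009 mg/L.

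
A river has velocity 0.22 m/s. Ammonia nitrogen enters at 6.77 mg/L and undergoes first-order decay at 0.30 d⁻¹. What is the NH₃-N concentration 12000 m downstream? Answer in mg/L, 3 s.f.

Travel time t = 12000 m / 0.22 m/s = 1.2e+04/0.22 = 5.455e+04 s = 0.6313 d.
First-order decay: C = 6.77·exp(−0.30·0.6313) = 6.77·0.8275 = 5.602 mg/L.

5.60 mg/L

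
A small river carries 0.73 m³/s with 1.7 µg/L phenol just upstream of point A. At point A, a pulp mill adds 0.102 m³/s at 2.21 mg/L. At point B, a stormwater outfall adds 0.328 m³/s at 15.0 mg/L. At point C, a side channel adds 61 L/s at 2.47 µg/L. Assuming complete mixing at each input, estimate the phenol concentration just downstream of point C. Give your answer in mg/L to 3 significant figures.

1.7 µg/L = 0.0017 mg/L.
After input A: C = (0.73·0.0017 + 0.102·2.21) / 0.832 = 0.2724 mg/L.
After input B: C = (0.832·0.2724 + 0.328·15) / 1.16 = 4.437 mg/L.
61 L/s = 0.061 m³/s.
2.47 µg/L = 0.00247 mg/L.
After input C: C = (1.16·4.437 + 0.061·0.00247) / 1.221 = 4.215 mg/L.

4.22 mg/L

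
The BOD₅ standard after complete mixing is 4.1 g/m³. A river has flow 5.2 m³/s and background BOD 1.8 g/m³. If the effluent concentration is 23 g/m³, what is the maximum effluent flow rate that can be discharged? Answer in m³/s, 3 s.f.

Mass balance at complete mixing: C_std·(Q_w + Q_r) = Q_w·C_e + Q_r·C_b.
Rearranging, Q_w = Q_r·(C_std − C_b)/(C_e − C_std) = 5.2·(4.1 − 1.8) / (23 − 4.1) = 0.6328 m³/s.

0.633 m³/s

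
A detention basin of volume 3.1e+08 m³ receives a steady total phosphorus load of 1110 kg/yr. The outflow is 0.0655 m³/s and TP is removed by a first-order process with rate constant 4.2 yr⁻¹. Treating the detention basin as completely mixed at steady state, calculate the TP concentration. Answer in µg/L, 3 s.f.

0.851 µg/L

Outflow Q = 0.0655 m³/s × 3.156e+07 s/yr = 2.067e+06 m³/yr.
Steady-state CSTR mass balance: W = Q·C + k·V·C, so C = W/(Q + kV).
Q + kV = 2.067e+06 + 4.2·3.1e+08 = 1.304e+09 m³/yr.
C = 1110/1.304e+09 = 8.512e-07 kg/m³ = 0.0008512 mg/L = 0.8512 µg/L.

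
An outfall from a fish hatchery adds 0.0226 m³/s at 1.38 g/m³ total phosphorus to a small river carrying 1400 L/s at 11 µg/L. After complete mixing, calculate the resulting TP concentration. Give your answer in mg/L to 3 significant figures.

1400 L/s = 1.4 m³/s.
11 µg/L = 0.011 mg/L.
By mass balance at complete mixing, C = (0.0226·1.38 + 1.4·0.011) / (0.0226 + 1.4) = 0.04659/1.423 = 0.03275 mg/L.

0.0327 mg/L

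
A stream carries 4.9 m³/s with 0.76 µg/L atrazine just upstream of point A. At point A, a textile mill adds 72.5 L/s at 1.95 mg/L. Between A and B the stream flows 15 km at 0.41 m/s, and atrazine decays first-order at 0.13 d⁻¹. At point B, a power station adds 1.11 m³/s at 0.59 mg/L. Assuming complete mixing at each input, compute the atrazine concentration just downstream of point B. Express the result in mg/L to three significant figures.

0.76 µg/L = 0.00076 mg/L.
72.5 L/s = 0.0725 m³/s.
After input A: C = (4.9·0.00076 + 0.0725·1.95) / 4.973 = 0.02918 mg/L.
Over the 15 km reach to input B (t = 3.659e+04 s = 0.4234 d), decay gives C = 0.02918·exp(−0.13·0.4234) = 0.02762 mg/L.
After input B: C = (4.973·0.02762 + 1.11·0.59) / 6.083 = 0.1302 mg/L.

0.130 mg/L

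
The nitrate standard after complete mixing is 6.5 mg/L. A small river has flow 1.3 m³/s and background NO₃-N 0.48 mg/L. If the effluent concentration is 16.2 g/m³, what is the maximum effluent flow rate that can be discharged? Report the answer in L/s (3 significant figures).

807 L/s

Mass balance at complete mixing: C_std·(Q_w + Q_r) = Q_w·C_e + Q_r·C_b.
Rearranging, Q_w = Q_r·(C_std − C_b)/(C_e − C_std) = 1.3·(6.5 − 0.48) / (16.2 − 6.5) = 0.8068 m³/s.
= 806.8 L/s.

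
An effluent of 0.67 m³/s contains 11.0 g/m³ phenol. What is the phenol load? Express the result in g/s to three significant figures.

Mass flux = Q·C = 0.67 m³/s × 11 g/m³ = 7.37 g/s.

7.37 g/s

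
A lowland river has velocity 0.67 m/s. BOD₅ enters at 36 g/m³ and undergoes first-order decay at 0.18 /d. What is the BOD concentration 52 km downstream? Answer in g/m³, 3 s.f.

Travel time t = 52 km / 0.67 m/s = 5.2e+04/0.67 = 7.761e+04 s = 0.8983 d.
First-order decay: C = 36·exp(−0.18·0.8983) = 36·0.8507 = 30.63 g/m³.

30.6 g/m³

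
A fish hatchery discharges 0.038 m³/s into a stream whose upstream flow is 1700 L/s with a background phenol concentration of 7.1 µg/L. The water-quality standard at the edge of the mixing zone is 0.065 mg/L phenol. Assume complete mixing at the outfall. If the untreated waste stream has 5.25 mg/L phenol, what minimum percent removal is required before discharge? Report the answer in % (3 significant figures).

49.4 %

1700 L/s = 1.7 m³/s.
7.1 µg/L = 0.0071 mg/L.
Mass balance: 0.065·1.738 = 0.038·Cₑ + 1.7·0.0071.
Cₑ = (0.113 − 0.01207) / 0.038 = 2.655 mg/L.
Required removal = 1 − 2.655/5.25 = 49.42 %.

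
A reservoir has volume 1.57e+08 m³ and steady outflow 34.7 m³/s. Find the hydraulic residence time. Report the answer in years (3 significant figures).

Q = 34.7 m³/s × 3.156e+07 s/yr = 1.095e+09 m³/yr.
Hydraulic residence time τ = V/Q = 1.57e+08/1.095e+09 = 0.1434 yr.

0.143 yr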